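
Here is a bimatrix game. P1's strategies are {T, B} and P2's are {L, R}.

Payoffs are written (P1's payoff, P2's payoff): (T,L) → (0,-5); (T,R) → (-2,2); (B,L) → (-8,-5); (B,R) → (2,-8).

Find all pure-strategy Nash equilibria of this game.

none

(T, L): P2 prefers R (2 > -5) — not an equilibrium.
(T, R): P1 prefers B (2 > -2) — not an equilibrium.
(B, L): P1 prefers T (0 > -8) — not an equilibrium.
(B, R): P2 prefers L (-5 > -8) — not an equilibrium.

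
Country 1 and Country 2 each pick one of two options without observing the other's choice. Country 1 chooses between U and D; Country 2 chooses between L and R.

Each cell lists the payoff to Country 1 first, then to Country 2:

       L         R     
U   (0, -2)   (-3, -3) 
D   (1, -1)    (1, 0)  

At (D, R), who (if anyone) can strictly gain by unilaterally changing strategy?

Neither

Country 1 at (D, R) earns 1; deviating to U yields -3 — not better.
Country 2 earns 0; deviating to L yields -1 — not better.
Neither player can strictly improve; the profile is a Nash equilibrium.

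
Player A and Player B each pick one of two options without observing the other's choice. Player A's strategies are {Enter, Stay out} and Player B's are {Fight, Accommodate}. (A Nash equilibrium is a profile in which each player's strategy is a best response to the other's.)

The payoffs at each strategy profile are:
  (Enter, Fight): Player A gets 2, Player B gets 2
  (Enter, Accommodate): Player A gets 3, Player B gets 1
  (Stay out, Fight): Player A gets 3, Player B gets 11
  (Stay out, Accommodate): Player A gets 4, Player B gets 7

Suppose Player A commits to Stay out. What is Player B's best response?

Against Stay out, Player B earns 11 from Fight and 7 from Accommodate.
So Fight is the best response.

Fight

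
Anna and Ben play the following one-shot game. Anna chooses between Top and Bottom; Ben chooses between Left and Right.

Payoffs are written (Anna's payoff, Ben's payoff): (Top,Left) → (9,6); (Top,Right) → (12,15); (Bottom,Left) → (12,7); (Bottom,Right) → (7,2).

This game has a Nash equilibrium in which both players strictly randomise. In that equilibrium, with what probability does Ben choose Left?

Let q be the probability that Ben plays Left. In a completely mixed equilibrium, Anna must be indifferent between Top and Bottom.
Anna's expected payoff from Top is 9q + 12(1−q); from Bottom it is 12q + 7(1−q).
Setting these equal: −3q + 12 = 5q + 7, so q = 5/8.

5/8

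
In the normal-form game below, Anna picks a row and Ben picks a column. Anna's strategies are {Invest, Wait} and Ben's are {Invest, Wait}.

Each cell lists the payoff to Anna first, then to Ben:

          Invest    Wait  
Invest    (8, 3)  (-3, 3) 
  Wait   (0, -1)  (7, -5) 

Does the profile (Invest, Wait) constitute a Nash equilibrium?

No

At (Invest, Wait), Anna earns -3; switching to Wait would give 7, so Anna would deviate.
Ben earns 3; switching to Invest would give 3, so Ben has no profitable deviation.
Since at least one player can profitably deviate, this is not a Nash equilibrium.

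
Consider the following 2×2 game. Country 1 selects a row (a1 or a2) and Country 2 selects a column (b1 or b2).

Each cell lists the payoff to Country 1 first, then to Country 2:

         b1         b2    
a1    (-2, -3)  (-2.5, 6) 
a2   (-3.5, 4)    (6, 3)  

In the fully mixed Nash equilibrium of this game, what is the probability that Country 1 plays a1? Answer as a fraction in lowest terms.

Let p be the probability that Country 1 plays a1. In a completely mixed equilibrium, Country 2 must be indifferent between b1 and b2.
Country 2's expected payoff from b1 is −3p + 4(1−p); from b2 it is 6p + 3(1−p).
Setting these equal: −7p + 4 = 3p + 3, so p = 1/10.

1/10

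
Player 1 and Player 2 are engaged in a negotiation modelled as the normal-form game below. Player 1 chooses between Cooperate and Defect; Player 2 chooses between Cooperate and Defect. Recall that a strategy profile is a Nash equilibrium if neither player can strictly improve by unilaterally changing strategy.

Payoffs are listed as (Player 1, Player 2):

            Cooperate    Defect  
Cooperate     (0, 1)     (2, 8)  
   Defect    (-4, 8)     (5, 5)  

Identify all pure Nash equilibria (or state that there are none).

none

(Cooperate, Cooperate): Player 2 prefers Defect (8 > 1) — not an equilibrium.
(Cooperate, Defect): Player 1 prefers Defect (5 > 2) — not an equilibrium.
(Defect, Cooperate): Player 1 prefers Cooperate (0 > -4) — not an equilibrium.
(Defect, Defect): Player 2 prefers Cooperate (8 > 5) — not an equilibrium.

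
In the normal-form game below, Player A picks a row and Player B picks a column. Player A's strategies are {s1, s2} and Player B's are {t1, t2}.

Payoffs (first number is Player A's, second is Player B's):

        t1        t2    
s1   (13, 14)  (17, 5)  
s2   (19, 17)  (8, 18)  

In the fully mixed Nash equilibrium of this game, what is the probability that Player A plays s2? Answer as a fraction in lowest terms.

9/10

Let x be the probability that Player A plays s1. In a completely mixed equilibrium, Player B must be indifferent between t1 and t2.
Player B's expected payoff from t1 is 14x + 17(1−x); from t2 it is 5x + 18(1−x).
Setting these equal: −3x + 17 = −13x + 18, so x = 1/10.
Therefore Player A plays s2 with probability 1 − 1/10 = 9/10.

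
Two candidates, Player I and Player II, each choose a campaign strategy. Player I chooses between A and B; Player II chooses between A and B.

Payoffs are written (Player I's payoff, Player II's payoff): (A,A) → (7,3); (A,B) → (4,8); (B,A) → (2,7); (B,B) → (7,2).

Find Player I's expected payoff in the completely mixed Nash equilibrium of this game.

First find y, the probability Player II plays A, from Player I's indifference between A and B: 7y + 4(1−y) = 2y + 7(1−y), giving y = 3/8.
Since Player I is indifferent in equilibrium, Player I's expected payoff equals the payoff from either row against (3/8, 5/8). Using A: 7(3/8) + 4(5/8) = 41/8.

41/8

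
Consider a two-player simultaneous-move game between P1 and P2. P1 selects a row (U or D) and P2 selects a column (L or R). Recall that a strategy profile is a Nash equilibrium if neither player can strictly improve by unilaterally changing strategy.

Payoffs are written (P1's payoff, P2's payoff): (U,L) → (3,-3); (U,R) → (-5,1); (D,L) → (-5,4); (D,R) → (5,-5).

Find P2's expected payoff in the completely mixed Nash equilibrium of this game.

-11/13

First find p, the probability P1 plays U, from P2's indifference between L and R: −3p + 4(1−p) = p − 5(1−p), giving p = 9/13.
Since P2 is indifferent in equilibrium, P2's expected payoff equals the payoff from either column against (9/13, 4/13). Using L: −3(9/13) + 4(4/13) = -11/13.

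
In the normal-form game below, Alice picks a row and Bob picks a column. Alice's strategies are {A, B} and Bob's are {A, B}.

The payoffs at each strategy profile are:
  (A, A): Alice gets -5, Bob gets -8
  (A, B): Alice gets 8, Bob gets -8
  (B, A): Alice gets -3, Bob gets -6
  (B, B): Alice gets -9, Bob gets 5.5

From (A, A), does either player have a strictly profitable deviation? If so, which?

Alice at (A, A) earns -5; deviating to B yields -3 — a strict improvement.
Bob earns -8; deviating to B yields -8 — not better.
Only Alice has a strictly profitable deviation.

Alice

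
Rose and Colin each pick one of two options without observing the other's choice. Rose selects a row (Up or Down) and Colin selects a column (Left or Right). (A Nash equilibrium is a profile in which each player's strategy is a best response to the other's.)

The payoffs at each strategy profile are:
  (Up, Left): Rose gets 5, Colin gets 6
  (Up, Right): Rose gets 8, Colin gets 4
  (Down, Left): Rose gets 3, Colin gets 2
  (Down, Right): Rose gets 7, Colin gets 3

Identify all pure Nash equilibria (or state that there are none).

(Up, Left)

(Up, Left): Rose gets 5 ≥ 3 from Down, and Colin gets 6 ≥ 4 from Right — Nash equilibrium.
(Up, Right): Colin prefers Left (6 > 4) — not an equilibrium.
(Down, Left): Rose prefers Up (5 > 3); Colin prefers Right (3 > 2) — not an equilibrium.
(Down, Right): Rose prefers Up (8 > 7) — not an equilibrium.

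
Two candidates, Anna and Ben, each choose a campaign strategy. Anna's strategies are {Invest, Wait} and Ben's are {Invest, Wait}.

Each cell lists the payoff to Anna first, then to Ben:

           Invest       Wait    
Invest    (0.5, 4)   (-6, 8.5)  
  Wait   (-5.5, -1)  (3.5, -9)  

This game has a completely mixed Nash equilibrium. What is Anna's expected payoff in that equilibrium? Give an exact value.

-125/62

First find q, the probability Ben plays Invest, from Anna's indifference between Invest and Wait: 0.5q − 6(1−q) = −5.5q + 3.5(1−q), giving q = 19/31.
Since Anna is indifferent in equilibrium, Anna's expected payoff equals the payoff from either row against (19/31, 12/31). Using Invest: 0.5(19/31) − 6(12/31) = -125/62.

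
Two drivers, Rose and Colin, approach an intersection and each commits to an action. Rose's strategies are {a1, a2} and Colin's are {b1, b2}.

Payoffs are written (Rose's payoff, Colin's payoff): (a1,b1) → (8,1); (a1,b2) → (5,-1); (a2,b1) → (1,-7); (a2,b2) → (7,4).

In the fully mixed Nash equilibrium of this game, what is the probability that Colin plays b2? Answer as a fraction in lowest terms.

Let c be the probability that Colin plays b1. In a completely mixed equilibrium, Rose must be indifferent between a1 and a2.
Rose's expected payoff from a1 is 8c + 5(1−c); from a2 it is c + 7(1−c).
Setting these equal: 3c + 5 = −6c + 7, so c = 2/9.
Therefore Colin plays b2 with probability 1 − 2/9 = 7/9.

7/9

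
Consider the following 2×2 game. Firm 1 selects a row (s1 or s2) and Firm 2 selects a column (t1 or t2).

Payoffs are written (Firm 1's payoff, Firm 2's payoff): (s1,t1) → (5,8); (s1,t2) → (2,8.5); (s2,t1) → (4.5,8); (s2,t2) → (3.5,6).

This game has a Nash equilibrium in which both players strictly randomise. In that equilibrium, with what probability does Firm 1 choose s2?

Let x be the probability that Firm 1 plays s1. In a completely mixed equilibrium, Firm 2 must be indifferent between t1 and t2.
Firm 2's expected payoff from t1 is 8x + 8(1−x); from t2 it is 8.5x + 6(1−x).
Setting these equal: 8 = 2.5x + 6, so x = 4/5.
Therefore Firm 1 plays s2 with probability 1 − 4/5 = 1/5.

1/5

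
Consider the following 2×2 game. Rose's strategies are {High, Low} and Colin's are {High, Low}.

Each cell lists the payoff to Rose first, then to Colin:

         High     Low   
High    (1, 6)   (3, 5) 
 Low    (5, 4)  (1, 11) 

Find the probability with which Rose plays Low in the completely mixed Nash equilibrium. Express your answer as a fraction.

Let r be the probability that Rose plays High. In a completely mixed equilibrium, Colin must be indifferent between High and Low.
Colin's expected payoff from High is 6r + 4(1−r); from Low it is 5r + 11(1−r).
Setting these equal: 2r + 4 = −6r + 11, so r = 7/8.
Therefore Rose plays Low with probability 1 − 7/8 = 1/8.

1/8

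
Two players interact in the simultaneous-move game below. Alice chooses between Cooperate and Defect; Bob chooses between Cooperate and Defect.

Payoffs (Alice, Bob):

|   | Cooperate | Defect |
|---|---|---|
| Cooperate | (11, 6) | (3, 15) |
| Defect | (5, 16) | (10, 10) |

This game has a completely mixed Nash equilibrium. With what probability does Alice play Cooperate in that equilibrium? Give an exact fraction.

2/5

Let x be the probability that Alice plays Cooperate. In a completely mixed equilibrium, Bob must be indifferent between Cooperate and Defect.
Bob's expected payoff from Cooperate is 6x + 16(1−x); from Defect it is 15x + 10(1−x).
Setting these equal: −10x + 16 = 5x + 10, so x = 2/5.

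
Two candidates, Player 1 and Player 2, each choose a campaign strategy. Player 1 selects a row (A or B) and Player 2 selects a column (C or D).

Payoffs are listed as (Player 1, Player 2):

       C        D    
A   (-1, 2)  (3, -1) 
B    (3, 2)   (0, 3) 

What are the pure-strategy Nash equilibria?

(A, C): Player 1 prefers B (3 > -1) — not an equilibrium.
(A, D): Player 2 prefers C (2 > -1) — not an equilibrium.
(B, C): Player 2 prefers D (3 > 2) — not an equilibrium.
(B, D): Player 1 prefers A (3 > 0) — not an equilibrium.

none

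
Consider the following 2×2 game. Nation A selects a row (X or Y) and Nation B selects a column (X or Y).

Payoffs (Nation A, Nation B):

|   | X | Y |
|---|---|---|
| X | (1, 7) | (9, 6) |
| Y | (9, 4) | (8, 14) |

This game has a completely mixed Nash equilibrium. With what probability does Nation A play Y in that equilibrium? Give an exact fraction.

1/11

Let x be the probability that Nation A plays X. In a completely mixed equilibrium, Nation B must be indifferent between X and Y.
Nation B's expected payoff from X is 7x + 4(1−x); from Y it is 6x + 14(1−x).
Setting these equal: 3x + 4 = −8x + 14, so x = 10/11.
Therefore Nation A plays Y with probability 1 − 10/11 = 1/11.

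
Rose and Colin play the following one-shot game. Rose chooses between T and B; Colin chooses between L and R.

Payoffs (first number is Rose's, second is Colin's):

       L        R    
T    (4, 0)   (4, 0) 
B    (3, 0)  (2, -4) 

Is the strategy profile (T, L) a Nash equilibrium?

Yes

At (T, L), Rose earns 4; switching to B would give 3, so Rose has no profitable deviation.
Colin earns 0; switching to R would give 0, so Colin has no profitable deviation.
Neither player can gain by a unilateral deviation, so this profile is a Nash equilibrium.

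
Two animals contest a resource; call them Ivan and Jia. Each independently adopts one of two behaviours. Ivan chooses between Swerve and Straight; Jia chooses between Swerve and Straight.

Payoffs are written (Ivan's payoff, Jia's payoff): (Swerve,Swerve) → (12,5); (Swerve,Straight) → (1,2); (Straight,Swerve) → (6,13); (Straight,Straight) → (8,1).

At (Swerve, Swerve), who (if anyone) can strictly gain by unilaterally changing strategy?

Neither

Ivan at (Swerve, Swerve) earns 12; deviating to Straight yields 6 — not better.
Jia earns 5; deviating to Straight yields 2 — not better.
Neither player can strictly improve; the profile is a Nash equilibrium.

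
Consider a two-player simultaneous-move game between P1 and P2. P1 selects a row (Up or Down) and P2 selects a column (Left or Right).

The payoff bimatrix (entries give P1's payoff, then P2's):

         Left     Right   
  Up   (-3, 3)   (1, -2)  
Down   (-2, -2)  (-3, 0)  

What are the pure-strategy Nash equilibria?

none

(Up, Left): P1 prefers Down (-2 > -3) — not an equilibrium.
(Up, Right): P2 prefers Left (3 > -2) — not an equilibrium.
(Down, Left): P2 prefers Right (0 > -2) — not an equilibrium.
(Down, Right): P1 prefers Up (1 > -3) — not an equilibrium.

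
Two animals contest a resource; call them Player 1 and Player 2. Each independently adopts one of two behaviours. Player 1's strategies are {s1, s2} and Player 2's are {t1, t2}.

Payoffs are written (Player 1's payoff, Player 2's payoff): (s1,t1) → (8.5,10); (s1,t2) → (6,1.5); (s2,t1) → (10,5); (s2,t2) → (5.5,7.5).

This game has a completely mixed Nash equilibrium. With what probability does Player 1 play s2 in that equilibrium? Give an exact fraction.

17/22

Let x be the probability that Player 1 plays s1. In a completely mixed equilibrium, Player 2 must be indifferent between t1 and t2.
Player 2's expected payoff from t1 is 10x + 5(1−x); from t2 it is 1.5x + 7.5(1−x).
Setting these equal: 5x + 5 = −6x + 7.5, so x = 5/22.
Therefore Player 1 plays s2 with probability 1 − 5/22 = 17/22.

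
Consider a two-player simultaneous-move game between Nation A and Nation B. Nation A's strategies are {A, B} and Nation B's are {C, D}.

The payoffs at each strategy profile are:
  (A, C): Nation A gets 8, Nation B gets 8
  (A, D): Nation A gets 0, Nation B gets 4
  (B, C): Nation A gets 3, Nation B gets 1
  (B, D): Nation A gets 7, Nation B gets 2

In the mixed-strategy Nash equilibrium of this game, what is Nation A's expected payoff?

First find y, the probability Nation B plays C, from Nation A's indifference between A and B: 8y = 3y + 7(1−y), giving y = 7/12.
Since Nation A is indifferent in equilibrium, Nation A's expected payoff equals the payoff from either row against (7/12, 5/12). Using A: 8(7/12) = 14/3.

14/3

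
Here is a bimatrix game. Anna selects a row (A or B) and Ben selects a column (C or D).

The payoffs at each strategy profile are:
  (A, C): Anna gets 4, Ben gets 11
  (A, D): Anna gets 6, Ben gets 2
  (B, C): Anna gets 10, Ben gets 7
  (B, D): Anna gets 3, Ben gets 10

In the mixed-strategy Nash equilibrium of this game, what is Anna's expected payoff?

First find q, the probability Ben plays C, from Anna's indifference between A and B: 4q + 6(1−q) = 10q + 3(1−q), giving q = 1/3.
Since Anna is indifferent in equilibrium, Anna's expected payoff equals the payoff from either row against (1/3, 2/3). Using A: 4(1/3) + 6(2/3) = 16/3.

16/3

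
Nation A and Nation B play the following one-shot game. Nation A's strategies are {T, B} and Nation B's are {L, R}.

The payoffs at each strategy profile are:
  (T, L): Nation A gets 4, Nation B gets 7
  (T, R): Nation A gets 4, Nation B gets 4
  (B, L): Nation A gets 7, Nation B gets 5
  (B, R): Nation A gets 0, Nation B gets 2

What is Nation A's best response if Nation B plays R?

T

Against R, Nation A earns 4 from T and 0 from B.
So T is the best response.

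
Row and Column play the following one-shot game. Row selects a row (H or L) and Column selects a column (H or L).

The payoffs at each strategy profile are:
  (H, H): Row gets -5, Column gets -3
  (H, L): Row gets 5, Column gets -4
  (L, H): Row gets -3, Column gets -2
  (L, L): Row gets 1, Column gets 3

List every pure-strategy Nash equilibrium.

(H, H): Row prefers L (-3 > -5) — not an equilibrium.
(H, L): Column prefers H (-3 > -4) — not an equilibrium.
(L, H): Column prefers L (3 > -2) — not an equilibrium.
(L, L): Row prefers H (5 > 1) — not an equilibrium.

none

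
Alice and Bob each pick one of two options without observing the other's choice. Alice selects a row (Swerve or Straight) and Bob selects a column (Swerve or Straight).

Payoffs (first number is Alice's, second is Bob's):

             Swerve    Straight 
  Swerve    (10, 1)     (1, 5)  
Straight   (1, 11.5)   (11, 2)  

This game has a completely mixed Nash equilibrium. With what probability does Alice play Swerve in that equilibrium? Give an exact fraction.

19/27

Let x be the probability that Alice plays Swerve. In a completely mixed equilibrium, Bob must be indifferent between Swerve and Straight.
Bob's expected payoff from Swerve is x + 11.5(1−x); from Straight it is 5x + 2(1−x).
Setting these equal: −10.5x + 11.5 = 3x + 2, so x = 19/27.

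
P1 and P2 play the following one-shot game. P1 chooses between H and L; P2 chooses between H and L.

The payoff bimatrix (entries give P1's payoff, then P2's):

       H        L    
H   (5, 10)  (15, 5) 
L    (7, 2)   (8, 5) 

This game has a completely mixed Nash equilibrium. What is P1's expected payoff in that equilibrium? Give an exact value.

65/9

First find y, the probability P2 plays H, from P1's indifference between H and L: 5y + 15(1−y) = 7y + 8(1−y), giving y = 7/9.
Since P1 is indifferent in equilibrium, P1's expected payoff equals the payoff from either row against (7/9, 2/9). Using H: 5(7/9) + 15(2/9) = 65/9.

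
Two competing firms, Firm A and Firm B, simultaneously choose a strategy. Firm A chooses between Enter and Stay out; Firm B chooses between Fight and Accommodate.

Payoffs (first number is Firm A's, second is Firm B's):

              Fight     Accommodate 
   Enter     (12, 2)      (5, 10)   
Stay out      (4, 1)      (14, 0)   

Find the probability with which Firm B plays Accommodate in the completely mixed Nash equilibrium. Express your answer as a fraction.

Let y be the probability that Firm B plays Fight. In a completely mixed equilibrium, Firm A must be indifferent between Enter and Stay out.
Firm A's expected payoff from Enter is 12y + 5(1−y); from Stay out it is 4y + 14(1−y).
Setting these equal: 7y + 5 = −10y + 14, so y = 9/17.
Therefore Firm B plays Accommodate with probability 1 − 9/17 = 8/17.

8/17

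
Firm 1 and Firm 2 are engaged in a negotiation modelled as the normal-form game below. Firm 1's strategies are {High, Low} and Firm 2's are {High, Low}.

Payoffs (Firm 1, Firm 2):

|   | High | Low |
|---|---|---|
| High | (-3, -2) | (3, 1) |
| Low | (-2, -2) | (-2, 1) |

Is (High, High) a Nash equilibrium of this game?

No

At (High, High), Firm 1 earns -3; switching to Low would give -2, so Firm 1 would deviate.
Firm 2 earns -2; switching to Low would give 1, so Firm 2 would deviate.
Since at least one player can profitably deviate, this is not a Nash equilibrium.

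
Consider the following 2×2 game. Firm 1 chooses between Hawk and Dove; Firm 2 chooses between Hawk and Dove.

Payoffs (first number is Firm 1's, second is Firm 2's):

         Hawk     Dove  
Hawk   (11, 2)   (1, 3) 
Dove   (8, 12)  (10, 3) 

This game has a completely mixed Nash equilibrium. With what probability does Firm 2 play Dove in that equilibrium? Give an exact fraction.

1/4

Let q be the probability that Firm 2 plays Hawk. In a completely mixed equilibrium, Firm 1 must be indifferent between Hawk and Dove.
Firm 1's expected payoff from Hawk is 11q + (1−q); from Dove it is 8q + 10(1−q).
Setting these equal: 10q + 1 = −2q + 10, so q = 3/4.
Therefore Firm 2 plays Dove with probability 1 − 3/4 = 1/4.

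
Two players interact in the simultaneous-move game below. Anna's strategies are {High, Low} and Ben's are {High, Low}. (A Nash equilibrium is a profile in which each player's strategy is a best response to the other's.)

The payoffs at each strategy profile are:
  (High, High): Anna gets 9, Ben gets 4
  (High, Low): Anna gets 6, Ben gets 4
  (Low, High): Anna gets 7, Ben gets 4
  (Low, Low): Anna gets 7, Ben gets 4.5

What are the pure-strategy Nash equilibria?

(High, High): Anna gets 9 ≥ 7 from Low, and Ben gets 4 ≥ 4 from Low — Nash equilibrium.
(High, Low): Anna prefers Low (7 > 6) — not an equilibrium.
(Low, High): Anna prefers High (9 > 7); Ben prefers Low (4.5 > 4) — not an equilibrium.
(Low, Low): Anna gets 7 ≥ 6 from High, and Ben gets 4.5 ≥ 4 from High — Nash equilibrium.

(High, High) and (Low, Low)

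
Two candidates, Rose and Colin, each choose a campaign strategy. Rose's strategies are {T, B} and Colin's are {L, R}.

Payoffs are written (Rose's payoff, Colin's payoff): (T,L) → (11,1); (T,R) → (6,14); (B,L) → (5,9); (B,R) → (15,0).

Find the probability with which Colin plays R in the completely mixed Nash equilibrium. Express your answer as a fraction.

Let y be the probability that Colin plays L. In a completely mixed equilibrium, Rose must be indifferent between T and B.
Rose's expected payoff from T is 11y + 6(1−y); from B it is 5y + 15(1−y).
Setting these equal: 5y + 6 = −10y + 15, so y = 3/5.
Therefore Colin plays R with probability 1 − 3/5 = 2/5.

2/5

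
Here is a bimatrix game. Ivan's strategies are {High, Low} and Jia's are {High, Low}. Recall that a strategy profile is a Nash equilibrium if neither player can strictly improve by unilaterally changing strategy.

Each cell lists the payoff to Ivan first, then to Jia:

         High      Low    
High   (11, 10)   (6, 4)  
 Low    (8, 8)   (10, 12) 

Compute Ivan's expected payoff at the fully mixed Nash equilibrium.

First find q, the probability Jia plays High, from Ivan's indifference between High and Low: 11q + 6(1−q) = 8q + 10(1−q), giving q = 4/7.
Since Ivan is indifferent in equilibrium, Ivan's expected payoff equals the payoff from either row against (4/7, 3/7). Using High: 11(4/7) + 6(3/7) = 62/7.

62/7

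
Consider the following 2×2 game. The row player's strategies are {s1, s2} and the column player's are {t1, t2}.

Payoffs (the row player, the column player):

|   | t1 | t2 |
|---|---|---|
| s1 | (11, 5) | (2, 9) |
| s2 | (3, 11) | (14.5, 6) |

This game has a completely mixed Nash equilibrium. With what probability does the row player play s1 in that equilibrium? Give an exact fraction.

Let p be the probability that the row player plays s1. In a completely mixed equilibrium, the column player must be indifferent between t1 and t2.
The column player's expected payoff from t1 is 5p + 11(1−p); from t2 it is 9p + 6(1−p).
Setting these equal: −6p + 11 = 3p + 6, so p = 5/9.

5/9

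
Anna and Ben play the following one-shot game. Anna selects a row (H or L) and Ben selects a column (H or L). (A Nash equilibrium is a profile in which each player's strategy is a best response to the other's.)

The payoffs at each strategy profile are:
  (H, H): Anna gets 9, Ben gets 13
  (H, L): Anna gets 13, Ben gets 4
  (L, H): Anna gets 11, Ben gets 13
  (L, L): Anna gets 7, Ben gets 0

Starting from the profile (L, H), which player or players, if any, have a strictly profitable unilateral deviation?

Anna at (L, H) earns 11; deviating to H yields 9 — not better.
Ben earns 13; deviating to L yields 0 — not better.
Neither player can strictly improve; the profile is a Nash equilibrium.

Neither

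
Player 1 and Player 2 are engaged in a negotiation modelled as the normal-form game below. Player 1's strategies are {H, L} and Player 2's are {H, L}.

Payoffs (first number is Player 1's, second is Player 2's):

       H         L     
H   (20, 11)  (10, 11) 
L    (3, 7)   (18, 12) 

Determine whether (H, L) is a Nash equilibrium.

At (H, L), Player 1 earns 10; switching to L would give 18, so Player 1 would deviate.
Player 2 earns 11; switching to H would give 11, so Player 2 has no profitable deviation.
Since at least one player can profitably deviate, this is not a Nash equilibrium.

No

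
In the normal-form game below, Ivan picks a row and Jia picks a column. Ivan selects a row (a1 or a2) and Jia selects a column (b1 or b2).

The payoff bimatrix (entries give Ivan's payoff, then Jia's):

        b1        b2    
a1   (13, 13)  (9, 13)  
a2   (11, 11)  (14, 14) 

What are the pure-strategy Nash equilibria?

(a1, b1) and (a2, b2)

(a1, b1): Ivan gets 13 ≥ 11 from a2, and Jia gets 13 ≥ 13 from b2 — Nash equilibrium.
(a1, b2): Ivan prefers a2 (14 > 9) — not an equilibrium.
(a2, b1): Ivan prefers a1 (13 > 11); Jia prefers b2 (14 > 11) — not an equilibrium.
(a2, b2): Ivan gets 14 ≥ 9 from a1, and Jia gets 14 ≥ 11 from b1 — Nash equilibrium.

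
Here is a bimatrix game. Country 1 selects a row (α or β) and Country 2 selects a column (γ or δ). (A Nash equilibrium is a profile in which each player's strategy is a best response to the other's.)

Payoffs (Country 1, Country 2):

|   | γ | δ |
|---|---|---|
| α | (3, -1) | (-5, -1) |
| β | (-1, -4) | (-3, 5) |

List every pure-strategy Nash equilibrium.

(α, γ) and (β, δ)

(α, γ): Country 1 gets 3 ≥ -1 from β, and Country 2 gets -1 ≥ -1 from δ — Nash equilibrium.
(α, δ): Country 1 prefers β (-3 > -5) — not an equilibrium.
(β, γ): Country 1 prefers α (3 > -1); Country 2 prefers δ (5 > -4) — not an equilibrium.
(β, δ): Country 1 gets -3 ≥ -5 from α, and Country 2 gets 5 ≥ -4 from γ — Nash equilibrium.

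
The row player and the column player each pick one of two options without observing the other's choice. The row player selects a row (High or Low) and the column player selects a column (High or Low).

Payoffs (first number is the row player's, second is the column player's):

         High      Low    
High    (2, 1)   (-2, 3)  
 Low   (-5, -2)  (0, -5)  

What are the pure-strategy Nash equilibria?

(High, High): the column player prefers Low (3 > 1) — not an equilibrium.
(High, Low): the row player prefers Low (0 > -2) — not an equilibrium.
(Low, High): the row player prefers High (2 > -5) — not an equilibrium.
(Low, Low): the column player prefers High (-2 > -5) — not an equilibrium.

none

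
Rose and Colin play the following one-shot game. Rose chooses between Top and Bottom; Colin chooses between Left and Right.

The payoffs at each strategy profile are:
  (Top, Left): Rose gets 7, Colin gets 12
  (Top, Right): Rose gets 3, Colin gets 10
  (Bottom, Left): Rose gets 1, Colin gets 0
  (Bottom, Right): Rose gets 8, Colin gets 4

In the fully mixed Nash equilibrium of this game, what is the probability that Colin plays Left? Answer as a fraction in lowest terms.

Let y be the probability that Colin plays Left. In a completely mixed equilibrium, Rose must be indifferent between Top and Bottom.
Rose's expected payoff from Top is 7y + 3(1−y); from Bottom it is y + 8(1−y).
Setting these equal: 4y + 3 = −7y + 8, so y = 5/11.

5/11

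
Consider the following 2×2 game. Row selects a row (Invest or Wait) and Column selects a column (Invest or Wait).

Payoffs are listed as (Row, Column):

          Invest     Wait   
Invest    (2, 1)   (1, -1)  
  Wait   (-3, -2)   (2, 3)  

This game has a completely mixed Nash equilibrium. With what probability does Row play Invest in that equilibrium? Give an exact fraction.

Let x be the probability that Row plays Invest. In a completely mixed equilibrium, Column must be indifferent between Invest and Wait.
Column's expected payoff from Invest is x − 2(1−x); from Wait it is −x + 3(1−x).
Setting these equal: 3x − 2 = −4x + 3, so x = 5/7.

5/7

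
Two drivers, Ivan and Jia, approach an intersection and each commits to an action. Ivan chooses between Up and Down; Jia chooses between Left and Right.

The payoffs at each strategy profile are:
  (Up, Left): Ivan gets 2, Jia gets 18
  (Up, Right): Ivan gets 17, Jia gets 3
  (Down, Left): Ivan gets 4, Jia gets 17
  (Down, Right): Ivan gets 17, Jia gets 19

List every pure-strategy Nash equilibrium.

(Down, Right)

(Up, Left): Ivan prefers Down (4 > 2) — not an equilibrium.
(Up, Right): Jia prefers Left (18 > 3) — not an equilibrium.
(Down, Left): Jia prefers Right (19 > 17) — not an equilibrium.
(Down, Right): Ivan gets 17 ≥ 17 from Up, and Jia gets 19 ≥ 17 from Left — Nash equilibrium.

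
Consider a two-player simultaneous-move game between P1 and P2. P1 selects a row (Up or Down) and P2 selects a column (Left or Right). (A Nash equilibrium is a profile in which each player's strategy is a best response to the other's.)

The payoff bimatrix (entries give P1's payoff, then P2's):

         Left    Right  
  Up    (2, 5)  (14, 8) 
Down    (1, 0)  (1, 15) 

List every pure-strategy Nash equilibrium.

(Up, Right)

(Up, Left): P2 prefers Right (8 > 5) — not an equilibrium.
(Up, Right): P1 gets 14 ≥ 1 from Down, and P2 gets 8 ≥ 5 from Left — Nash equilibrium.
(Down, Left): P1 prefers Up (2 > 1); P2 prefers Right (15 > 0) — not an equilibrium.
(Down, Right): P1 prefers Up (14 > 1) — not an equilibrium.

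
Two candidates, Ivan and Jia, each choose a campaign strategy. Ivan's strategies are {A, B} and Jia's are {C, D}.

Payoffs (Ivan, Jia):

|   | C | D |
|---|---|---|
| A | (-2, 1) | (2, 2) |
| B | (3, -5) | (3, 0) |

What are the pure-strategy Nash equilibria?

(A, C): Ivan prefers B (3 > -2); Jia prefers D (2 > 1) — not an equilibrium.
(A, D): Ivan prefers B (3 > 2) — not an equilibrium.
(B, C): Jia prefers D (0 > -5) — not an equilibrium.
(B, D): Ivan gets 3 ≥ 2 from A, and Jia gets 0 ≥ -5 from C — Nash equilibrium.

(B, D)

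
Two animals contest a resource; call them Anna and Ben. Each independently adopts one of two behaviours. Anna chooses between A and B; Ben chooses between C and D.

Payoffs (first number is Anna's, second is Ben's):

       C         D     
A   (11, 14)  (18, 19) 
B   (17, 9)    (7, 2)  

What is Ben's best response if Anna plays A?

D

Against A, Ben earns 14 from C and 19 from D.
So D is the best response.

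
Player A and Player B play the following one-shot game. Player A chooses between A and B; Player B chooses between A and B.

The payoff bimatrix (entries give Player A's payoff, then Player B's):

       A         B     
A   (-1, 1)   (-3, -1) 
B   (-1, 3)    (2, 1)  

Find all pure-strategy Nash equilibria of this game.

(A, A) and (B, A)

(A, A): Player A gets -1 ≥ -1 from B, and Player B gets 1 ≥ -1 from B — Nash equilibrium.
(A, B): Player A prefers B (2 > -3); Player B prefers A (1 > -1) — not an equilibrium.
(B, A): Player A gets -1 ≥ -1 from A, and Player B gets 3 ≥ 1 from B — Nash equilibrium.
(B, B): Player B prefers A (3 > 1) — not an equilibrium.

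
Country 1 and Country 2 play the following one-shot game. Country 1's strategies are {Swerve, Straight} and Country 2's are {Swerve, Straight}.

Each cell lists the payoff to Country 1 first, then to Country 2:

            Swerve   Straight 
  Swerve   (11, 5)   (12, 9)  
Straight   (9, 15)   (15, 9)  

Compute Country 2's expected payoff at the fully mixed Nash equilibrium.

First find p, the probability Country 1 plays Swerve, from Country 2's indifference between Swerve and Straight: 5p + 15(1−p) = 9p + 9(1−p), giving p = 3/5.
Since Country 2 is indifferent in equilibrium, Country 2's expected payoff equals the payoff from either column against (3/5, 2/5). Using Swerve: 5(3/5) + 15(2/5) = 9.

9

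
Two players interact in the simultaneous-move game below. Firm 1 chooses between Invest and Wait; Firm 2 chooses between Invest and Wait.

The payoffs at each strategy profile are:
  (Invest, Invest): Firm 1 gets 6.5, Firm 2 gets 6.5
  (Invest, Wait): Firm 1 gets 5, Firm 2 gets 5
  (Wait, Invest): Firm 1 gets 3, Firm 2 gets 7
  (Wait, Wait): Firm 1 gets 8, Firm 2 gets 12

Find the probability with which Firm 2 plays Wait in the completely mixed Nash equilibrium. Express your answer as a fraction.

7/13

Let y be the probability that Firm 2 plays Invest. In a completely mixed equilibrium, Firm 1 must be indifferent between Invest and Wait.
Firm 1's expected payoff from Invest is 6.5y + 5(1−y); from Wait it is 3y + 8(1−y).
Setting these equal: 1.5y + 5 = −5y + 8, so y = 6/13.
Therefore Firm 2 plays Wait with probability 1 − 6/13 = 7/13.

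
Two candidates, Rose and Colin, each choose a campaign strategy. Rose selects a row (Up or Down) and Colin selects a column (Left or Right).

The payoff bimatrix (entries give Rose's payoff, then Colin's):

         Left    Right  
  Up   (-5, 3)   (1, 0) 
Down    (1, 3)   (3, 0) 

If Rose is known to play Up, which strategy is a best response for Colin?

Against Up, Colin earns 3 from Left and 0 from Right.
So Left is the best response.

Left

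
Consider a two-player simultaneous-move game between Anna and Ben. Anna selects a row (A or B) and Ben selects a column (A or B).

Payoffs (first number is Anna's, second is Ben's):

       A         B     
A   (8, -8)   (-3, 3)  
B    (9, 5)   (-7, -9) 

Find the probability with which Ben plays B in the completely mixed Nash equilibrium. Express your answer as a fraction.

1/5

Let q be the probability that Ben plays A. In a completely mixed equilibrium, Anna must be indifferent between A and B.
Anna's expected payoff from A is 8q − 3(1−q); from B it is 9q − 7(1−q).
Setting these equal: 11q − 3 = 16q − 7, so q = 4/5.
Therefore Ben plays B with probability 1 − 4/5 = 1/5.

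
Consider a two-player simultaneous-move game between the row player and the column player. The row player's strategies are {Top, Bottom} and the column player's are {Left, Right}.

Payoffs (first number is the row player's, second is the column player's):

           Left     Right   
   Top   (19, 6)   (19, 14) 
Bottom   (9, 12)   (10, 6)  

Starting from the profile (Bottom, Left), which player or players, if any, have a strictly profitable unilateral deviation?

The row player at (Bottom, Left) earns 9; deviating to Top yields 19 — a strict improvement.
The column player earns 12; deviating to Right yields 6 — not better.
Only the row player has a strictly profitable deviation.

The row player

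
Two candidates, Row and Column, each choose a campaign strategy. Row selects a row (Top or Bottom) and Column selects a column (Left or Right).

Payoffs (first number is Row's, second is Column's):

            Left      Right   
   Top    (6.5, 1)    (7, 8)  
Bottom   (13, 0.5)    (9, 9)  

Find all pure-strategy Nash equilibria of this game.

(Bottom, Right)

(Top, Left): Row prefers Bottom (13 > 6.5); Column prefers Right (8 > 1) — not an equilibrium.
(Top, Right): Row prefers Bottom (9 > 7) — not an equilibrium.
(Bottom, Left): Column prefers Right (9 > 0.5) — not an equilibrium.
(Bottom, Right): Row gets 9 ≥ 7 from Top, and Column gets 9 ≥ 0.5 from Left — Nash equilibrium.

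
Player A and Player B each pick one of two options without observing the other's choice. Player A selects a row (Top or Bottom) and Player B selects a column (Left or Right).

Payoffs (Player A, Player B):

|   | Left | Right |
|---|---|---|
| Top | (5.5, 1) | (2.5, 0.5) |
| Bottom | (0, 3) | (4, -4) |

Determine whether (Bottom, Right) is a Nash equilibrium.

No

At (Bottom, Right), Player A earns 4; switching to Top would give 2.5, so Player A has no profitable deviation.
Player B earns -4; switching to Left would give 3, so Player B would deviate.
Since at least one player can profitably deviate, this is not a Nash equilibrium.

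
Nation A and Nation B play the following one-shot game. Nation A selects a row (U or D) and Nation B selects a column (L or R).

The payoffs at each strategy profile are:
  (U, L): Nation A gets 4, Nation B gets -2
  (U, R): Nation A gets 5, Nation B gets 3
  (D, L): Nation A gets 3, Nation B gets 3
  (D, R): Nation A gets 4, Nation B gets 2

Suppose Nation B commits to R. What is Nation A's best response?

U

Against R, Nation A earns 5 from U and 4 from D.
So U is the best response.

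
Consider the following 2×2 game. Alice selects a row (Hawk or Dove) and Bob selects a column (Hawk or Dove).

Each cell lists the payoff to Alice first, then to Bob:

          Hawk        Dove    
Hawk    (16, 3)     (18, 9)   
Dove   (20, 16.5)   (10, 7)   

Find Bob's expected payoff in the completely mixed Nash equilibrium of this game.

First find x, the probability Alice plays Hawk, from Bob's indifference between Hawk and Dove: 3x + 16.5(1−x) = 9x + 7(1−x), giving x = 19/31.
Since Bob is indifferent in equilibrium, Bob's expected payoff equals the payoff from either column against (19/31, 12/31). Using Hawk: 3(19/31) + 16.5(12/31) = 255/31.

255/31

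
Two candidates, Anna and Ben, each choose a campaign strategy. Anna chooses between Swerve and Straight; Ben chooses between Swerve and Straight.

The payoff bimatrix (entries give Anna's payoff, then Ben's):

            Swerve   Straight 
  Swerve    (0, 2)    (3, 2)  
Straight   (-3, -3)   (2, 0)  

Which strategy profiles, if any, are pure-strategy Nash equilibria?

(Swerve, Swerve): Anna gets 0 ≥ -3 from Straight, and Ben gets 2 ≥ 2 from Straight — Nash equilibrium.
(Swerve, Straight): Anna gets 3 ≥ 2 from Straight, and Ben gets 2 ≥ 2 from Swerve — Nash equilibrium.
(Straight, Swerve): Anna prefers Swerve (0 > -3); Ben prefers Straight (0 > -3) — not an equilibrium.
(Straight, Straight): Anna prefers Swerve (3 > 2) — not an equilibrium.

(Swerve, Swerve) and (Swerve, Straight)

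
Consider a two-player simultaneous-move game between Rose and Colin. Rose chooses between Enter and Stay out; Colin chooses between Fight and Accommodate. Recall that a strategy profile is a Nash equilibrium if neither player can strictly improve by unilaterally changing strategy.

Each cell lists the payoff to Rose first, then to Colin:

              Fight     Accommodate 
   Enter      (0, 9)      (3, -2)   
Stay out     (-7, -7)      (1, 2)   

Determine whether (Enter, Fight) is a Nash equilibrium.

Yes

At (Enter, Fight), Rose earns 0; switching to Stay out would give -7, so Rose has no profitable deviation.
Colin earns 9; switching to Accommodate would give -2, so Colin has no profitable deviation.
Neither player can gain by a unilateral deviation, so this profile is a Nash equilibrium.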